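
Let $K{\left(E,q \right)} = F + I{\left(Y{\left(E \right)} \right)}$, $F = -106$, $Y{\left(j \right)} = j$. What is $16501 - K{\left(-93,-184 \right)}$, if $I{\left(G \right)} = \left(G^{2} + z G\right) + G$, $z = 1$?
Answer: $8144$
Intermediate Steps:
$I{\left(G \right)} = G^{2} + 2 G$ ($I{\left(G \right)} = \left(G^{2} + 1 G\right) + G = \left(G^{2} + G\right) + G = \left(G + G^{2}\right) + G = G^{2} + 2 G$)
$K{\left(E,q \right)} = -106 + E \left(2 + E\right)$
$16501 - K{\left(-93,-184 \right)} = 16501 - \left(-106 - 93 \left(2 - 93\right)\right) = 16501 - \left(-106 - -8463\right) = 16501 - \left(-106 + 8463\right) = 16501 - 8357 = 8144$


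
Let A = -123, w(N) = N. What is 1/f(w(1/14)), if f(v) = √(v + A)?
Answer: -I*√24094/1721 ≈ -0.090193*I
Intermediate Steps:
f(v) = √(-123 + v) (f(v) = √(v - 123) = √(-123 + v))
1/f(w(1/14)) = 1/(√(-123 + 1/14)) = 1/(√(-1721/14)) = 1/(I*√24094/14) = -I*√24094/1721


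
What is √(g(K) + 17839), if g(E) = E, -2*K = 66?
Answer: √17806 ≈ 133.44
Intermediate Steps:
K = -33 (K = -½*66 = -33)
√(g(K) + 17839) = √(-33 + 17839) = √17806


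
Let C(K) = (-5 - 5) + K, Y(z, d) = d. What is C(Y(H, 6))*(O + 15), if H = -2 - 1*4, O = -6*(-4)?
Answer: -156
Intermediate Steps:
O = 24
H = -6 (H = -2 - 4 = -6)
C(K) = -10 + K
C(Y(H, 6))*(O + 15) = (-10 + 6)*(24 + 15) = -4*39 = -156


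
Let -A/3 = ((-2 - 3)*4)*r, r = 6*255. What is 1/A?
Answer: 1/91800 ≈ 1.0893e-5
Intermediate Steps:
r = 1530
A = 91800 (A = -3*(-2 - 3)*4*1530 = -3*(-5*4)*1530 = -(-60)*1530 = -3*(-30600) = 91800)
1/A = 1/91800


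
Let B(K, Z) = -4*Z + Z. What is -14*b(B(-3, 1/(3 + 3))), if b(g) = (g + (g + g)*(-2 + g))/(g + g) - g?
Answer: 21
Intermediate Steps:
B(K, Z) = -3*Z
b(g) = -g + (g + 2*g*(-2 + g))/(2*g) (b(g) = (g + (2*g)*(-2 + g))/((2*g)) - g = (g + 2*g*(-2 + g))*(1/(2*g)) - g = (g + 2*g*(-2 + g))/(2*g) - g = -g + (g + 2*g*(-2 + g))/(2*g))
-14*b(B(-3, 1/(3 + 3))) = -14*(-3/2) = 21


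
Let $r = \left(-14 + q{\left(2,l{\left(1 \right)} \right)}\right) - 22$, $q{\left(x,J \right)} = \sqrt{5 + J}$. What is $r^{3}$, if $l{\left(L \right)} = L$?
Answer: $-47304 + 3894 \sqrt{6} \approx -37766.0$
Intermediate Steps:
$r = -36 + \sqrt{6}$ ($r = \left(-14 + \sqrt{5 + 1}\right) - 22 = \left(-14 + \sqrt{6}\right) - 22 = -36 + \sqrt{6} \approx -33.551$)
$r^{3} = \left(-36 + \sqrt{6}\right)^{3}$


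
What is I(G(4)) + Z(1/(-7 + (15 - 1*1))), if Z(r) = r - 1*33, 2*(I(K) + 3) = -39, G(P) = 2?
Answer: -775/14 ≈ -55.357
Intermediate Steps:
I(K) = -45/2 (I(K) = -3 + (1/2)*(-39) = -3 - 39/2 = -45/2)
Z(r) = -33 + r (Z(r) = r - 33 = -33 + r)
I(G(4)) + Z(1/(-7 + (15 - 1*1))) = -45/2 + (-33 + 1/(-7 + (15 - 1*1))) = -45/2 + (-33 + 1/(-7 + (15 - 1))) = -45/2 + (-33 + 1/(-7 + 14)) = -45/2 + (-33 + 1/7) = -45/2 - 230/7 = -775/14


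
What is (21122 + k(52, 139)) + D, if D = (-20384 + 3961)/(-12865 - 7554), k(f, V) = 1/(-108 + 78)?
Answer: 12939175811/612570 ≈ 21123.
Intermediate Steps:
k(f, V) = -1/30 (k(f, V) = 1/(-30) = -1/30)
D = 16423/20419 (D = -16423/(-20419) = -16423*(-1/20419) = 16423/20419 ≈ 0.80430)
(21122 + k(52, 139)) + D = (21122 - 1/30) + 16423/20419 = 633659/30 + 16423/20419 = 12939175811/612570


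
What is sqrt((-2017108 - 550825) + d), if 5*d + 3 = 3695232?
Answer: 2*I*sqrt(11430545)/5 ≈ 1352.4*I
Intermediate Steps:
d = 3695229/5 (d = -3/5 + (1/5)*3695232 = -3/5 + 3695232/5 = 3695229/5 ≈ 7.3905e+5)
sqrt((-2017108 - 550825) + d) = sqrt((-2017108 - 550825) + 3695229/5) = sqrt(-2567933 + 3695229/5) = sqrt(-9144436/5) = 2*I*sqrt(11430545)/5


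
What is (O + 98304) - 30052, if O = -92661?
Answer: -24409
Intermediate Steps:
(O + 98304) - 30052 = (-92661 + 98304) - 30052 = 5643 - 30052 = -24409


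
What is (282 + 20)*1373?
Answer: 414646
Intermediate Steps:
(282 + 20)*1373 = 302*1373 = 414646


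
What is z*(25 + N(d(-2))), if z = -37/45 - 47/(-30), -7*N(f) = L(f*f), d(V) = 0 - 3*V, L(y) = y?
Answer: 9313/630 ≈ 14.783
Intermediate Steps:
d(V) = -3*V
N(f) = -f²/7 (N(f) = -f*f/7 = -f²/7)
z = 67/90 (z = -37*1/45 - 47*(-1/30) = -37/45 + 47/30 = 67/90 ≈ 0.74444)
z*(25 + N(d(-2))) = 67*(25 - (-3*(-2))²/7)/90 = 67*(25 - ⅐*6²)/90 = 67*(25 - ⅐*36)/90 = 67*(25 - 36/7)/90 = (67/90)*(139/7) = 9313/630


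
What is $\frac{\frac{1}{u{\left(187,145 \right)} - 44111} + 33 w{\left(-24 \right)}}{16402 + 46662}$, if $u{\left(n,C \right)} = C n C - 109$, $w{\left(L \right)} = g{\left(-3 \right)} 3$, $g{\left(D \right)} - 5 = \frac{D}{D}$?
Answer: $\frac{2309148271}{245158462120} \approx 0.009419$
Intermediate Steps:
$g{\left(D \right)} = 6$ ($g{\left(D \right)} = 5 + \frac{D}{D} = 5 + 1 = 6$)
$w{\left(L \right)} = 18$ ($w{\left(L \right)} = 6 \cdot 3 = 18$)
$u{\left(n,C \right)} = -109 + n C^{2}$ ($u{\left(n,C \right)} = n C^{2} - 109 = -109 + n C^{2}$)
$\frac{\frac{1}{u{\left(187,145 \right)} - 44111} + 33 w{\left(-24 \right)}}{16402 + 46662} = \frac{\frac{1}{\left(-109 + 187 \cdot 145^{2}\right) - 44111} + 33 \cdot 18}{16402 + 46662} = \frac{\frac{1}{\left(-109 + 187 \cdot 21025\right) - 44111} + 594}{63064} = \left(\frac{1}{\left(-109 + 3931675\right) - 44111} + 594\right) \frac{1}{63064} = \left(\frac{1}{3931566 - 44111} + 594\right) \frac{1}{63064} = \left(\frac{1}{3887455} + 594\right) \frac{1}{63064} = \frac{2309148271}{3887455} \cdot \frac{1}{63064} = \frac{2309148271}{245158462120}$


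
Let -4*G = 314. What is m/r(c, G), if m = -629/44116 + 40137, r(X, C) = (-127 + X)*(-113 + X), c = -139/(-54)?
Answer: 1290828098727/441881263513 ≈ 2.9212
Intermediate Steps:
G = -157/2 (G = -¼*314 = -157/2 ≈ -78.500)
c = 139/54 (c = -139*(-1/54) = 139/54 ≈ 2.5741)
m = 1770683263/44116 (m = -629*1/44116 + 40137 = -629/44116 + 40137 = 1770683263/44116 ≈ 40137.)
m/r(c, G) = 1770683263/(44116*(14351 + (139/54)² - 240*139/54)) = 1770683263/(44116*(14351 + 19321/2916 - 5560/9)) = 1770683263/(44116*(40065397/2916)) = (1770683263/44116)*(2916/40065397) = 1290828098727/441881263513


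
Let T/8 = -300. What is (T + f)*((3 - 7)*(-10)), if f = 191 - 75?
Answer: -91360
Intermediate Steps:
T = -2400 (T = 8*(-300) = -2400)
f = 116
(T + f)*((3 - 7)*(-10)) = (-2400 + 116)*((3 - 7)*(-10)) = -(-9136)*(-10) = -2284*40 = -91360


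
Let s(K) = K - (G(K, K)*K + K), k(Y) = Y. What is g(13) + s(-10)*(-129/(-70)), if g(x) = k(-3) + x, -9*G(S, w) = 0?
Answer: 10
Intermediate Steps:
G(S, w) = 0 (G(S, w) = -1/9*0 = 0)
s(K) = 0 (s(K) = K - (0*K + K) = K - (0 + K) = K - K = 0)
g(x) = -3 + x
g(13) + s(-10)*(-129/(-70)) = (-3 + 13) + 0*(-129/(-70)) = 10 + 0*(-129*(-1/70)) = 10 + 0*(129/70) = 10 + 0 = 10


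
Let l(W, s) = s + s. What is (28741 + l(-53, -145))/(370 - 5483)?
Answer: -28451/5113 ≈ -5.5644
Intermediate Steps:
l(W, s) = 2*s
(28741 + l(-53, -145))/(370 - 5483) = (28741 + 2*(-145))/(370 - 5483) = (28741 - 290)/(-5113) = 28451*(-1/5113) = -28451/5113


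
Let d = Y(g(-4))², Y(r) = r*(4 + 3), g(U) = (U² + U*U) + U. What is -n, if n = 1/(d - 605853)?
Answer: 1/567437 ≈ 1.7623e-6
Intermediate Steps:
g(U) = U + 2*U² (g(U) = (U² + U²) + U = 2*U² + U = U + 2*U²)
Y(r) = 7*r (Y(r) = r*7 = 7*r)
d = 38416 (d = (7*(-4*(1 + 2*(-4))))² = (7*(-4*(1 - 8)))² = (7*(-4*(-7)))² = (7*28)² = 196² = 38416)
n = -1/567437 (n = 1/(38416 - 605853) = 1/(-567437) = -1/567437 ≈ -1.7623e-6)
-n = -1*(-1/567437) = 1/567437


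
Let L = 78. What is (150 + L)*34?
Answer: 7752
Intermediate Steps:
(150 + L)*34 = (150 + 78)*34 = 228*34 = 7752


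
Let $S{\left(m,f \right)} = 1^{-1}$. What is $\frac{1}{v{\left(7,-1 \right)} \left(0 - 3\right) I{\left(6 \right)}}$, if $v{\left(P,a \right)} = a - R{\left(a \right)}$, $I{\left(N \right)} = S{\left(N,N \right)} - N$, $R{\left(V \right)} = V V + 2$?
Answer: $- \frac{1}{60} \approx -0.016667$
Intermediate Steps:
$R{\left(V \right)} = 2 + V^{2}$ ($R{\left(V \right)} = V^{2} + 2 = 2 + V^{2}$)
$S{\left(m,f \right)} = 1$
$I{\left(N \right)} = 1 - N$
$v{\left(P,a \right)} = -2 + a - a^{2}$ ($v{\left(P,a \right)} = a - \left(2 + a^{2}\right) = -2 + a - a^{2}$)
$\frac{1}{v{\left(7,-1 \right)} \left(0 - 3\right) I{\left(6 \right)}} = \frac{1}{\left(-2 - 1 - \left(-1\right)^{2}\right) \left(0 - 3\right) \left(1 - 6\right)} = \frac{1}{\left(-2 - 1 - 1\right) \left(-3\right) \left(1 - 6\right)} = \frac{1}{\left(-2 - 1 - 1\right) \left(-3\right) \left(-5\right)} = \frac{1}{\left(-4\right) \left(-3\right) \left(-5\right)} = \frac{1}{12 \left(-5\right)} = \frac{1}{-60} = - \frac{1}{60}$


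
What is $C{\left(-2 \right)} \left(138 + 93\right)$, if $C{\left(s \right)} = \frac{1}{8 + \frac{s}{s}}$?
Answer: $\frac{77}{3} \approx 25.667$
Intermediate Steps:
$C{\left(s \right)} = \frac{1}{9}$ ($C{\left(s \right)} = \frac{1}{8 + 1} = \frac{1}{9}$)
$C{\left(-2 \right)} \left(138 + 93\right) = \frac{138 + 93}{9} = \frac{1}{9} \cdot 231 = \frac{77}{3}$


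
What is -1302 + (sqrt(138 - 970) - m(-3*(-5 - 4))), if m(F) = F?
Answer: -1329 + 8*I*sqrt(13) ≈ -1329.0 + 28.844*I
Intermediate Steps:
-1302 + (sqrt(138 - 970) - m(-3*(-5 - 4))) = -1302 + (sqrt(138 - 970) - (-3)*(-5 - 4)) = -1302 + (sqrt(-832) - (-3)*(-9)) = -1302 + (8*I*sqrt(13) - 1*27) = -1302 + (8*I*sqrt(13) - 27) = -1302 + (-27 + 8*I*sqrt(13)) = -1329 + 8*I*sqrt(13)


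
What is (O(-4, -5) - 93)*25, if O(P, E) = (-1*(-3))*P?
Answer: -2625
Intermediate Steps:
O(P, E) = 3*P
(O(-4, -5) - 93)*25 = (3*(-4) - 93)*25 = (-12 - 93)*25 = -105*25 = -2625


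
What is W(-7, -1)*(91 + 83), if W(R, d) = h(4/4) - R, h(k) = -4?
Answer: 522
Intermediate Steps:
W(R, d) = -4 - R
W(-7, -1)*(91 + 83) = (-4 - 1*(-7))*(91 + 83) = (-4 + 7)*174 = 3*174 = 522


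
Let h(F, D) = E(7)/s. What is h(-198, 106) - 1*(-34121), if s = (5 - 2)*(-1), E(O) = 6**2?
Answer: 34109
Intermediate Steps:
E(O) = 36
s = -3 (s = 3*(-1) = -3)
h(F, D) = -12 (h(F, D) = 36/(-3) = 36*(-1/3) = -12)
h(-198, 106) - 1*(-34121) = -12 - 1*(-34121) = -12 + 34121 = 34109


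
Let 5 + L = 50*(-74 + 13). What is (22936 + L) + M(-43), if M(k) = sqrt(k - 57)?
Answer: 19881 + 10*I ≈ 19881.0 + 10.0*I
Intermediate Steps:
M(k) = sqrt(-57 + k)
L = -3055 (L = -5 + 50*(-74 + 13) = -5 + 50*(-61) = -5 - 3050 = -3055)
(22936 + L) + M(-43) = (22936 - 3055) + sqrt(-57 - 43) = 19881 + sqrt(-100) = 19881 + 10*I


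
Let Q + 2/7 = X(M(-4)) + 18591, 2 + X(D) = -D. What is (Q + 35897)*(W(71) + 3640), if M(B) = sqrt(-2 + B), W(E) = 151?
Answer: 1445887400/7 - 3791*I*sqrt(6) ≈ 2.0656e+8 - 9286.0*I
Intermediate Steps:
X(D) = -2 - D
Q = 130121/7 - I*sqrt(6) (Q = -2/7 + ((-2 - sqrt(-2 - 4)) + 18591) = -2/7 + ((-2 - sqrt(-6)) + 18591) = -2/7 + ((-2 - I*sqrt(6)) + 18591) = -2/7 + (18589 - I*sqrt(6)) = 130121/7 - I*sqrt(6) ≈ 18589.0 - 2.4495*I)
(Q + 35897)*(W(71) + 3640) = ((130121/7 - I*sqrt(6)) + 35897)*(151 + 3640) = (381400/7 - I*sqrt(6))*3791 = 1445887400/7 - 3791*I*sqrt(6)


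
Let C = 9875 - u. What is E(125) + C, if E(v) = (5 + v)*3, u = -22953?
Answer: 33218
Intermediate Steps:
C = 32828 (C = 9875 - 1*(-22953) = 9875 + 22953 = 32828)
E(v) = 15 + 3*v
E(125) + C = (15 + 3*125) + 32828 = (15 + 375) + 32828 = 390 + 32828 = 33218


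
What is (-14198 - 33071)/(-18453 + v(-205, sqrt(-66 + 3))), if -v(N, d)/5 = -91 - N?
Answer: 47269/19023 ≈ 2.4848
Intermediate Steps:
v(N, d) = 455 + 5*N (v(N, d) = -5*(-91 - N) = 455 + 5*N)
(-14198 - 33071)/(-18453 + v(-205, sqrt(-66 + 3))) = (-14198 - 33071)/(-18453 + (455 + 5*(-205))) = -47269/(-18453 + (455 - 1025)) = -47269/(-18453 - 570) = -47269/(-19023) = -47269*(-1/19023) = 47269/19023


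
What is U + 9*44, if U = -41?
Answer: 355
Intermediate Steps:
U + 9*44 = -41 + 9*44 = -41 + 396 = 355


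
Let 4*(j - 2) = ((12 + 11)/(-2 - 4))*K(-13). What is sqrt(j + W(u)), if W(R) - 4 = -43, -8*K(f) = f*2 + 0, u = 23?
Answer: I*sqrt(23106)/24 ≈ 6.3336*I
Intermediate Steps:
K(f) = -f/4 (K(f) = -(f*2 + 0)/8 = -(2*f + 0)/8 = -f/4)
W(R) = -39 (W(R) = 4 - 43 = -39)
j = -107/96 (j = 2 + (((12 + 11)/(-2 - 4))*(-1/4*(-13)))/4 = 2 + ((23/(-6))*(13/4))/4 = 2 + ((23*(-1/6))*(13/4))/4 = 2 + (-23/6*13/4)/4 = 2 + (1/4)*(-299/24) = 2 - 299/96 = -107/96 ≈ -1.1146)
sqrt(j + W(u)) = sqrt(-107/96 - 39) = sqrt(-3851/96) = I*sqrt(23106)/24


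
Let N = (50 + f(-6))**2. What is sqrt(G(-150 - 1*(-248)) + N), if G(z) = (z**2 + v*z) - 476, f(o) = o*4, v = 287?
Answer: sqrt(37930) ≈ 194.76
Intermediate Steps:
f(o) = 4*o
G(z) = -476 + z**2 + 287*z (G(z) = (z**2 + 287*z) - 476 = -476 + z**2 + 287*z)
N = 676 (N = (50 + 4*(-6))**2 = (50 - 24)**2 = 26**2 = 676)
sqrt(G(-150 - 1*(-248)) + N) = sqrt((-476 + (-150 - 1*(-248))**2 + 287*(-150 - 1*(-248))) + 676) = sqrt((-476 + (-150 + 248)**2 + 287*(-150 + 248)) + 676) = sqrt((-476 + 98**2 + 287*98) + 676) = sqrt((-476 + 9604 + 28126) + 676) = sqrt(37254 + 676) = sqrt(37930)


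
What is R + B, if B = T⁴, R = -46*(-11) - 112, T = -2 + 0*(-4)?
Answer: 410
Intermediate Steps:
T = -2 (T = -2 + 0 = -2)
R = 394 (R = 506 - 112 = 394)
B = 16 (B = (-2)⁴ = 16)
R + B = 394 + 16 = 410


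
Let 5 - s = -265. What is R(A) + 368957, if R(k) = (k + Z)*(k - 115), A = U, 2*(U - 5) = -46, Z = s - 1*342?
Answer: 380927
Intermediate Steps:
s = 270 (s = 5 - 1*(-265) = 5 + 265 = 270)
Z = -72 (Z = 270 - 1*342 = 270 - 342 = -72)
U = -18 (U = 5 + (½)*(-46) = 5 - 23 = -18)
A = -18
R(k) = (-115 + k)*(-72 + k) (R(k) = (k - 72)*(k - 115) = (-72 + k)*(-115 + k) = (-115 + k)*(-72 + k))
R(A) + 368957 = (8280 + (-18)² - 187*(-18)) + 368957 = (8280 + 324 + 3366) + 368957 = 11970 + 368957 = 380927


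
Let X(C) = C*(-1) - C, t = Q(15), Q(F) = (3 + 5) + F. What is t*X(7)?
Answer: -322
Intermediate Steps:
Q(F) = 8 + F
t = 23 (t = 8 + 15 = 23)
X(C) = -2*C (X(C) = -C - C = -2*C)
t*X(7) = 23*(-2*7) = 23*(-14) = -322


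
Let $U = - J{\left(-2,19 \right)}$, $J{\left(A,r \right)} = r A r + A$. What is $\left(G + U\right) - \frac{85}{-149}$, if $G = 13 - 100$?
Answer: $\frac{94998}{149} \approx 637.57$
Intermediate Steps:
$G = -87$
$J{\left(A,r \right)} = A + A r^{2}$ ($J{\left(A,r \right)} = A r r + A = A r^{2} + A = A + A r^{2}$)
$U = 724$ ($U = - \left(-2\right) \left(1 + 19^{2}\right) = - \left(-2\right) \left(1 + 361\right) = - \left(-2\right) 362 = \left(-1\right) \left(-724\right) = 724$)
$\left(G + U\right) - \frac{85}{-149} = \left(-87 + 724\right) - \frac{85}{-149} = 637 - - \frac{85}{149} = 637 + \frac{85}{149} = \frac{94998}{149}$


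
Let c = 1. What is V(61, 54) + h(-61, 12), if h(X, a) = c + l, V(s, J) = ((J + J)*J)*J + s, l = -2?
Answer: 314988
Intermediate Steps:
V(s, J) = s + 2*J³ (V(s, J) = ((2*J)*J)*J + s = (2*J²)*J + s = 2*J³ + s = s + 2*J³)
h(X, a) = -1 (h(X, a) = 1 - 2 = -1)
V(61, 54) + h(-61, 12) = (61 + 2*54³) - 1 = (61 + 2*157464) - 1 = (61 + 314928) - 1 = 314989 - 1 = 314988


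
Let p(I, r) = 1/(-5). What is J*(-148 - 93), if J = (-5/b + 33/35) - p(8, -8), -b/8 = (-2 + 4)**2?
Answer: -70131/224 ≈ -313.08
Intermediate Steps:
b = -32 (b = -8*(-2 + 4)**2 = -8*2**2 = -8*4 = -32)
p(I, r) = -1/5
J = 291/224 (J = (-5/(-32) + 33/35) - 1*(-1/5) = (-5*(-1/32) + 33*(1/35)) + 1/5 = (5/32 + 33/35) + 1/5 = 1231/1120 + 1/5 = 291/224 ≈ 1.2991)
J*(-148 - 93) = 291*(-148 - 93)/224 = (291/224)*(-241) = -70131/224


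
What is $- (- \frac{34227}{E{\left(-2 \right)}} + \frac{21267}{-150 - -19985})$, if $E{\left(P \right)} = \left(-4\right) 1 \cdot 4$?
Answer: $- \frac{679232817}{317360} \approx -2140.3$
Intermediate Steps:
$E{\left(P \right)} = -16$ ($E{\left(P \right)} = \left(-4\right) 4 = -16$)
$- (- \frac{34227}{E{\left(-2 \right)}} + \frac{21267}{-150 - -19985}) = - (- \frac{34227}{-16} + \frac{21267}{-150 - -19985}) = - (\left(-34227\right) \left(- \frac{1}{16}\right) + \frac{21267}{-150 + 19985}) = - (\frac{34227}{16} + \frac{21267}{19835}) = \left(-1\right) \frac{679232817}{317360} = - \frac{679232817}{317360}$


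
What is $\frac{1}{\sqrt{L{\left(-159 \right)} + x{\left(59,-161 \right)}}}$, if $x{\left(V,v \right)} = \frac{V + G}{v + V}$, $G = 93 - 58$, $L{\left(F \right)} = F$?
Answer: $- \frac{i \sqrt{103989}}{4078} \approx - 0.079076 i$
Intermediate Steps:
$G = 35$ ($G = 93 - 58 = 35$)
$x{\left(V,v \right)} = \frac{35 + V}{V + v}$ ($x{\left(V,v \right)} = \frac{V + 35}{v + V} = \frac{35 + V}{V + v}$)
$\frac{1}{\sqrt{L{\left(-159 \right)} + x{\left(59,-161 \right)}}} = \frac{1}{\sqrt{-159 + \frac{35 + 59}{59 - 161}}} = \frac{1}{\sqrt{-159 + \frac{1}{-102} \cdot 94}} = \frac{1}{\sqrt{-159 - \frac{47}{51}}} = \frac{1}{\sqrt{- \frac{8156}{51}}} = \frac{1}{\frac{2}{51} i \sqrt{103989}} = - \frac{i \sqrt{103989}}{4078}$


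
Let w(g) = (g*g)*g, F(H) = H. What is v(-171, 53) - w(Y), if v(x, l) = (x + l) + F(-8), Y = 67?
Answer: -300889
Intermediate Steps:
v(x, l) = -8 + l + x (v(x, l) = (x + l) - 8 = (l + x) - 8 = -8 + l + x)
w(g) = g³ (w(g) = g²*g = g³)
v(-171, 53) - w(Y) = (-8 + 53 - 171) - 1*67³ = -126 - 1*300763 = -126 - 300763 = -300889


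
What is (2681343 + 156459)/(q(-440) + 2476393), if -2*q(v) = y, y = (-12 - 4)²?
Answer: 257982/225115 ≈ 1.1460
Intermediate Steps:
y = 256 (y = (-16)² = 256)
q(v) = -128 (q(v) = -½*256 = -128)
(2681343 + 156459)/(q(-440) + 2476393) = (2681343 + 156459)/(-128 + 2476393) = 2837802/2476265 = 2837802*(1/2476265) = 257982/225115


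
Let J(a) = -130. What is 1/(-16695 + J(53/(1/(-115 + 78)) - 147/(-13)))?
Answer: -1/16825 ≈ -5.9435e-5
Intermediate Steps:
1/(-16695 + J(53/(1/(-115 + 78)) - 147/(-13))) = 1/(-16695 - 130) = 1/(-16825) = -1/16825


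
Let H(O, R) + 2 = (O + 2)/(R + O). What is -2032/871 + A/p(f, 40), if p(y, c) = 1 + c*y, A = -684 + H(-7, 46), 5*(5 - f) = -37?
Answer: -4822565/1298661 ≈ -3.7135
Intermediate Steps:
f = 62/5 (f = 5 - ⅕*(-37) = 5 + 37/5 = 62/5 ≈ 12.400)
H(O, R) = -2 + (2 + O)/(O + R) (H(O, R) = -2 + (O + 2)/(R + O) = -2 + (2 + O)/(O + R))
A = -26759/39 (A = -684 + (2 - 1*(-7) - 2*46)/(-7 + 46) = -684 + (2 + 7 - 92)/39 = -684 + (1/39)*(-83) = -684 - 83/39 = -26759/39 ≈ -686.13)
-2032/871 + A/p(f, 40) = -2032/871 - 26759/(39*(1 + 40*(62/5))) = -2032*1/871 - 26759/(39*(1 + 496)) = -2032/871 - 26759/39/497 = -2032/871 - 26759/39*1/497 = -2032/871 - 26759/19383 = -4822565/1298661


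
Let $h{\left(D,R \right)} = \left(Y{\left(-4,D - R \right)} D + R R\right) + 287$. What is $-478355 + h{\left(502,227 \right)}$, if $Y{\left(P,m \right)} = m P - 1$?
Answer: $-979241$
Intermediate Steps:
$Y{\left(P,m \right)} = -1 + P m$ ($Y{\left(P,m \right)} = P m - 1 = -1 + P m$)
$h{\left(D,R \right)} = 287 + R^{2} + D \left(-1 - 4 D + 4 R\right)$ ($h{\left(D,R \right)} = \left(\left(-1 - 4 \left(D - R\right)\right) D + R R\right) + 287 = \left(\left(-1 - \left(- 4 R + 4 D\right)\right) D + R^{2}\right) + 287 = \left(\left(-1 - 4 D + 4 R\right) D + R^{2}\right) + 287 = \left(D \left(-1 - 4 D + 4 R\right) + R^{2}\right) + 287 = \left(R^{2} + D \left(-1 - 4 D + 4 R\right)\right) + 287 = 287 + R^{2} + D \left(-1 - 4 D + 4 R\right)$)
$-478355 + h{\left(502,227 \right)} = -478355 + \left(287 + 227^{2} - 502 \left(1 - 908 + 4 \cdot 502\right)\right) = -478355 + \left(287 + 51529 - 502 \left(1 - 908 + 2008\right)\right) = -478355 + \left(287 + 51529 - 502 \cdot 1101\right) = -478355 + \left(287 + 51529 - 552702\right) = -478355 - 500886 = -979241$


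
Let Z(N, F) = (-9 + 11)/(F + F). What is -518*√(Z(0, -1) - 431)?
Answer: -6216*I*√3 ≈ -10766.0*I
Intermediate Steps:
Z(N, F) = 1/F (Z(N, F) = 2/((2*F)) = 2*(1/(2*F)) = 1/F)
-518*√(Z(0, -1) - 431) = -518*√(1/(-1) - 431) = -518*√(-1 - 431) = -6216*I*√3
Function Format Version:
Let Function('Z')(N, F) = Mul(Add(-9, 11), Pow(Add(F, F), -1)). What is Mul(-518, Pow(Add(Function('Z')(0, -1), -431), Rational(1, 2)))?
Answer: Mul(-6216, I, Pow(3, Rational(1, 2))) ≈ Mul(-10766., I)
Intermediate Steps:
Function('Z')(N, F) = Pow(F, -1) (Function('Z')(N, F) = Mul(2, Pow(Mul(2, F), -1)) = Mul(2, Mul(Rational(1, 2), Pow(F, -1))) = Pow(F, -1))
Mul(-518, Pow(Add(Function('Z')(0, -1), -431), Rational(1, 2))) = Mul(-518, Pow(Add(Pow(-1, -1), -431), Rational(1, 2))) = Mul(-518, Pow(Add(-1, -431), Rational(1, 2))) = Mul(-518, Pow(-432, Rational(1, 2))) = Mul(-518, Mul(12, I, Pow(3, Rational(1, 2)))) = Mul(-6216, I, Pow(3, Rational(1, 2)))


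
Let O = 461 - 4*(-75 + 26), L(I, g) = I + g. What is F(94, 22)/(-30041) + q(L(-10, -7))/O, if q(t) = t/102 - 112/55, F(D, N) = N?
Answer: -2419057/592108110 ≈ -0.0040855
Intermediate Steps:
q(t) = -112/55 + t/102 (q(t) = t*(1/102) - 112*1/55 = t/102 - 112/55 = -112/55 + t/102)
O = 657 (O = 461 - 4*(-49) = 461 - 1*(-196) = 461 + 196 = 657)
F(94, 22)/(-30041) + q(L(-10, -7))/O = 22/(-30041) + (-112/55 + (-10 - 7)/102)/657 = 22*(-1/30041) + (-112/55 + (1/102)*(-17))*(1/657) = -2/2731 + (-112/55 - ⅙)*(1/657) = -2/2731 - 727/330*1/657 = -2/2731 - 727/216810 = -2419057/592108110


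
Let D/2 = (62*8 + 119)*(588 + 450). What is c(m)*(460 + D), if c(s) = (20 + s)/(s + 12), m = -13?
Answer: -8940400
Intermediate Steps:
c(s) = (20 + s)/(12 + s)
D = 1276740 (D = 2*((62*8 + 119)*(588 + 450)) = 2*((496 + 119)*1038) = 2*(615*1038) = 2*638370 = 1276740)
c(m)*(460 + D) = ((20 - 13)/(12 - 13))*(460 + 1276740) = (7/(-1))*1277200 = -1*7*1277200 = -7*1277200 = -8940400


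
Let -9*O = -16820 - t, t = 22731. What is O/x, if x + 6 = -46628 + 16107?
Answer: -39551/274743 ≈ -0.14396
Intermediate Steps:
x = -30527 (x = -6 + (-46628 + 16107) = -6 - 30521 = -30527)
O = 39551/9 (O = -(-16820 - 1*22731)/9 = -(-16820 - 22731)/9 = -⅑*(-39551) = 39551/9 ≈ 4394.6)
O/x = (39551/9)/(-30527) = (39551/9)*(-1/30527) = -39551/274743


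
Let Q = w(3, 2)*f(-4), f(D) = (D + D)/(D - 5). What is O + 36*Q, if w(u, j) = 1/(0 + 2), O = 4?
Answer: 20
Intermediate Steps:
f(D) = 2*D/(-5 + D) (f(D) = (2*D)/(-5 + D) = 2*D/(-5 + D))
w(u, j) = ½ (w(u, j) = 1/2 = ½)
Q = 4/9 (Q = (2*(-4)/(-5 - 4))/2 = (2*(-4)/(-9))/2 = (2*(-4)*(-⅑))/2 = (½)*(8/9) = 4/9 ≈ 0.44444)
O + 36*Q = 4 + 36*(4/9) = 4 + 16 = 20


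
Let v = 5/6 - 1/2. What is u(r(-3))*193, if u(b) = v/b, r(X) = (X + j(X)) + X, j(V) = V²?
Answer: 193/9 ≈ 21.444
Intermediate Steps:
v = ⅓ (v = 5*(⅙) - 1*½ = ⅚ - ½ = ⅓ ≈ 0.33333)
r(X) = X² + 2*X (r(X) = (X + X²) + X = X² + 2*X)
u(b) = 1/(3*b)
u(r(-3))*193 = (1/(3*((-3*(2 - 3)))))*193 = (1/(3*((-3*(-1)))))*193 = ((⅓)/3)*193 = ((⅓)*(⅓))*193 = (⅑)*193 = 193/9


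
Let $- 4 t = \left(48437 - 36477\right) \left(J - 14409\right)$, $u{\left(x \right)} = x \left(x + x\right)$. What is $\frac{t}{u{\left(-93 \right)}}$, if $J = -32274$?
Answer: $\frac{7754565}{961} \approx 8069.3$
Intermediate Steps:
$u{\left(x \right)} = 2 x^{2}$ ($u{\left(x \right)} = x 2 x = 2 x^{2}$)
$t = 139582170$ ($t = - \frac{\left(48437 - 36477\right) \left(-32274 - 14409\right)}{4} = - \frac{11960 \left(-46683\right)}{4} = \left(- \frac{1}{4}\right) \left(-558328680\right) = 139582170$)
$\frac{t}{u{\left(-93 \right)}} = \frac{139582170}{2 \left(-93\right)^{2}} = \frac{139582170}{2 \cdot 8649} = \frac{139582170}{17298} = 139582170 \cdot \frac{1}{17298} = \frac{7754565}{961}$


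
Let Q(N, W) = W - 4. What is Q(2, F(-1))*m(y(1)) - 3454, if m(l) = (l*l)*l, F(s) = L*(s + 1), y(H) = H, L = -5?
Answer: -3458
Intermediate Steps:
F(s) = -5 - 5*s (F(s) = -5*(s + 1) = -5*(1 + s) = -5 - 5*s)
Q(N, W) = -4 + W
m(l) = l³ (m(l) = l²*l = l³)
Q(2, F(-1))*m(y(1)) - 3454 = (-4 + (-5 - 5*(-1)))*1³ - 3454 = (-4 + (-5 + 5))*1 - 3454 = (-4 + 0)*1 - 3454 = -4*1 - 3454 = -4 - 3454 = -3458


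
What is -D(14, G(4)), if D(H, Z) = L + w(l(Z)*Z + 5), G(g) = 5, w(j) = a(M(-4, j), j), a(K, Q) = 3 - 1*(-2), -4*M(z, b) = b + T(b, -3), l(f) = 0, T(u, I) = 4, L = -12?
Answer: 7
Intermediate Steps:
M(z, b) = -1 - b/4 (M(z, b) = -(b + 4)/4 = -(4 + b)/4 = -1 - b/4)
a(K, Q) = 5 (a(K, Q) = 3 + 2 = 5)
w(j) = 5
D(H, Z) = -7 (D(H, Z) = -12 + 5 = -7)
-D(14, G(4)) = -1*(-7) = 7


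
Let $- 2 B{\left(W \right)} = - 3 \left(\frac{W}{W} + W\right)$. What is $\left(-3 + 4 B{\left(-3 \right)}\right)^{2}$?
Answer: $225$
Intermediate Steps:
$B{\left(W \right)} = \frac{3}{2} + \frac{3 W}{2}$ ($B{\left(W \right)} = - \frac{\left(-3\right) \left(\frac{W}{W} + W\right)}{2} = - \frac{\left(-3\right) \left(1 + W\right)}{2} = - \frac{-3 - 3 W}{2} = \frac{3}{2} + \frac{3 W}{2}$)
$\left(-3 + 4 B{\left(-3 \right)}\right)^{2} = \left(-3 + 4 \left(\frac{3}{2} + \frac{3}{2} \left(-3\right)\right)\right)^{2} = \left(-3 + 4 \left(\frac{3}{2} - \frac{9}{2}\right)\right)^{2} = \left(-3 + 4 \left(-3\right)\right)^{2} = \left(-3 - 12\right)^{2} = \left(-15\right)^{2} = 225$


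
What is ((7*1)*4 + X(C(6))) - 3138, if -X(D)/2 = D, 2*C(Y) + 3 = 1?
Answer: -3108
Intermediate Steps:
C(Y) = -1 (C(Y) = -3/2 + (1/2)*1 = -3/2 + 1/2 = -1)
X(D) = -2*D
((7*1)*4 + X(C(6))) - 3138 = ((7*1)*4 - 2*(-1)) - 3138 = (7*4 + 2) - 3138 = (28 + 2) - 3138 = 30 - 3138 = -3108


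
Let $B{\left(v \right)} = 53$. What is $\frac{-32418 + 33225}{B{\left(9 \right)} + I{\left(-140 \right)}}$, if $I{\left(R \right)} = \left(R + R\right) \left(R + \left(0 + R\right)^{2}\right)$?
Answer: $- \frac{269}{1816249} \approx -0.00014811$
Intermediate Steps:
$I{\left(R \right)} = 2 R \left(R + R^{2}\right)$
$\frac{-32418 + 33225}{B{\left(9 \right)} + I{\left(-140 \right)}} = \frac{-32418 + 33225}{53 + 2 \left(-140\right)^{2} \left(1 - 140\right)} = \frac{807}{53 + 2 \cdot 19600 \left(-139\right)} = \frac{807}{53 - 5448800} = \frac{807}{-5448747} = 807 \left(- \frac{1}{5448747}\right) = - \frac{269}{1816249}$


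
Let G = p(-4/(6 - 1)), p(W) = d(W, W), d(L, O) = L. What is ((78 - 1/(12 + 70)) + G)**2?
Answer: 1001532609/168100 ≈ 5958.0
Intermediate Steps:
p(W) = W
G = -4/5 (G = -4/(6 - 1) = -4/5 ≈ -0.80000)
((78 - 1/(12 + 70)) + G)**2 = ((78 - 1/(12 + 70)) - 4/5)**2 = ((78 - 1/82) - 4/5)**2 = (6395/82 - 4/5)**2 = (31647/410)**2 = 1001532609/168100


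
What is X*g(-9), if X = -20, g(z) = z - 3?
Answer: 240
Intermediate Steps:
g(z) = -3 + z
X*g(-9) = -20*(-3 - 9) = -20*(-12) = 240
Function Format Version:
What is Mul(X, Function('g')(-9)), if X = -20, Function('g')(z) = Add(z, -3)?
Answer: 240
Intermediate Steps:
Function('g')(z) = Add(-3, z)
Mul(X, Function('g')(-9)) = Mul(-20, Add(-3, -9)) = Mul(-20, -12) = 240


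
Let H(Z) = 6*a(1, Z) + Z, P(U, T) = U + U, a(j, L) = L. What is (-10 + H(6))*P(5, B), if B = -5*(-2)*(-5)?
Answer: 320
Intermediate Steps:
B = -50 (B = 10*(-5) = -50)
P(U, T) = 2*U
H(Z) = 7*Z (H(Z) = 6*Z + Z = 7*Z)
(-10 + H(6))*P(5, B) = (-10 + 7*6)*(2*5) = (-10 + 42)*10 = 32*10 = 320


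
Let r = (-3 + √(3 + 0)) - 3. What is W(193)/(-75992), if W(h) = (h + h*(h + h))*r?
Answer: 224073/37996 - 74691*√3/75992 ≈ 4.1949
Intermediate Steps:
r = -6 + √3 (r = (-3 + √3) - 3 = -6 + √3 ≈ -4.2680)
W(h) = (-6 + √3)*(h + 2*h²) (W(h) = (h + h*(h + h))*(-6 + √3) = (h + h*(2*h))*(-6 + √3) = (h + 2*h²)*(-6 + √3) = (-6 + √3)*(h + 2*h²))
W(193)/(-75992) = -1*193*(1 + 2*193)*(6 - √3)/(-75992) = -1*193*(1 + 386)*(6 - √3)*(-1/75992) = -1*193*387*(6 - √3)*(-1/75992) = (-448146 + 74691*√3)*(-1/75992) = 224073/37996 - 74691*√3/75992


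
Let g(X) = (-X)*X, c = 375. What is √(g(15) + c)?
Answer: 5*√6 ≈ 12.247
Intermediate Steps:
g(X) = -X²
√(g(15) + c) = √(-1*15² + 375) = √(-1*225 + 375) = √(-225 + 375) = √150 = 5*√6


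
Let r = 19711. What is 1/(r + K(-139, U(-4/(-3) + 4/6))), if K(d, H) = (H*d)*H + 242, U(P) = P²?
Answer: 1/17729 ≈ 5.6405e-5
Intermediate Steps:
K(d, H) = 242 + d*H² (K(d, H) = d*H² + 242 = 242 + d*H²)
1/(r + K(-139, U(-4/(-3) + 4/6))) = 1/(19711 + (242 - 139*(-4/(-3) + 4/6)⁴)) = 1/(19711 + (242 - 139*(-4*(-⅓) + 4*(⅙))⁴)) = 1/(19711 + (242 - 139*(4/3 + ⅔)⁴)) = 1/(19711 + (242 - 139*(2²)²)) = 1/(19711 + (242 - 139*4²)) = 1/(19711 + (242 - 139*16)) = 1/(19711 + (242 - 2224)) = 1/(19711 - 1982) = 1/17729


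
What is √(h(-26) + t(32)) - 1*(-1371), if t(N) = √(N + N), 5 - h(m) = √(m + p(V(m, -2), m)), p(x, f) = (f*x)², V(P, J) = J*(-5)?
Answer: 1371 + √(13 - √67574) ≈ 1371.0 + 15.715*I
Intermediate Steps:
V(P, J) = -5*J
p(x, f) = f²*x²
h(m) = 5 - √(m + 100*m²) (h(m) = 5 - √(m + m²*(-5*(-2))²) = 5 - √(m + m²*10²) = 5 - √(m + m²*100) = 5 - √(m + 100*m²))
t(N) = √2*√N (t(N) = √(2*N) = √2*√N)
√(h(-26) + t(32)) - 1*(-1371) = √((5 - √(-26*(1 + 100*(-26)))) + √2*√32) - 1*(-1371) = √((5 - √(-26*(1 - 2600))) + √2*(4*√2)) + 1371 = √((5 - √(-26*(-2599))) + 8) + 1371 = √((5 - √67574) + 8) + 1371 = √(13 - √67574) + 1371 = 1371 + √(13 - √67574)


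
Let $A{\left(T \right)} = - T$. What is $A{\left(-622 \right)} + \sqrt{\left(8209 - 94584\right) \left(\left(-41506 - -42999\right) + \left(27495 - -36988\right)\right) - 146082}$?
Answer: $622 + i \sqrt{5698823082} \approx 622.0 + 75491.0 i$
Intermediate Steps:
$A{\left(-622 \right)} + \sqrt{\left(8209 - 94584\right) \left(\left(-41506 - -42999\right) + \left(27495 - -36988\right)\right) - 146082} = \left(-1\right) \left(-622\right) + \sqrt{\left(8209 - 94584\right) \left(\left(-41506 - -42999\right) + \left(27495 - -36988\right)\right) - 146082} = 622 + \sqrt{- 86375 \left(\left(-41506 + 42999\right) + \left(27495 + 36988\right)\right) - 146082} = 622 + \sqrt{- 86375 \left(1493 + 64483\right) - 146082} = 622 + \sqrt{\left(-86375\right) 65976 - 146082} = 622 + \sqrt{-5698677000 - 146082} = 622 + \sqrt{-5698823082} = 622 + i \sqrt{5698823082}$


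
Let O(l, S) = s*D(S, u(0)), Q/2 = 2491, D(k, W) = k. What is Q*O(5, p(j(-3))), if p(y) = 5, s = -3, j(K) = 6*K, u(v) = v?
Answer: -74730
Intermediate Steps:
Q = 4982 (Q = 2*2491 = 4982)
O(l, S) = -3*S
Q*O(5, p(j(-3))) = 4982*(-3*5) = 4982*(-15) = -74730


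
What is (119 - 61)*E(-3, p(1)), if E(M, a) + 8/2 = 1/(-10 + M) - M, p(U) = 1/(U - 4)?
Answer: -812/13 ≈ -62.462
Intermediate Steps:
p(U) = 1/(-4 + U)
E(M, a) = -4 + 1/(-10 + M) - M (E(M, a) = -4 + (1/(-10 + M) - M) = -4 + 1/(-10 + M) - M)
(119 - 61)*E(-3, p(1)) = (119 - 61)*((41 - 1*(-3)² + 6*(-3))/(-10 - 3)) = 58*((41 - 1*9 - 18)/(-13)) = 58*(-(41 - 9 - 18)/13) = 58*(-1/13*14) = 58*(-14/13) = -812/13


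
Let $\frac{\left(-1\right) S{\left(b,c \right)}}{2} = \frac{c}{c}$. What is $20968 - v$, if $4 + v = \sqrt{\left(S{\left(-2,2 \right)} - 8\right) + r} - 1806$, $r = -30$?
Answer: $22778 - 2 i \sqrt{10} \approx 22778.0 - 6.3246 i$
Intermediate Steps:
$S{\left(b,c \right)} = -2$ ($S{\left(b,c \right)} = - 2 \frac{c}{c} = \left(-2\right) 1 = -2$)
$v = -1810 + 2 i \sqrt{10}$ ($v = -4 + \left(\sqrt{\left(-2 - 8\right) - 30} - 1806\right) = -4 - \left(1806 - \sqrt{\left(-2 - 8\right) - 30}\right) = -4 - \left(1806 - \sqrt{-10 - 30}\right) = -4 - \left(1806 - \sqrt{-40}\right) = -4 - \left(1806 - 2 i \sqrt{10}\right) = -1810 + 2 i \sqrt{10} \approx -1810.0 + 6.3246 i$)
$20968 - v = 20968 - \left(-1810 + 2 i \sqrt{10}\right) = 20968 + \left(1810 - 2 i \sqrt{10}\right) = 22778 - 2 i \sqrt{10}$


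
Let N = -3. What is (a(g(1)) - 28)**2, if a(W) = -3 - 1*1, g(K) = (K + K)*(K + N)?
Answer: 1024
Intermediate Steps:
g(K) = 2*K*(-3 + K) (g(K) = (K + K)*(K - 3) = (2*K)*(-3 + K) = 2*K*(-3 + K))
a(W) = -4 (a(W) = -3 - 1 = -4)
(a(g(1)) - 28)**2 = (-4 - 28)**2 = (-32)**2 = 1024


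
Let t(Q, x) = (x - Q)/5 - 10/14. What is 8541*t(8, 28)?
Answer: 196443/7 ≈ 28063.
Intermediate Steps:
t(Q, x) = -5/7 - Q/5 + x/5 (t(Q, x) = (x - Q)*(⅕) - 10*1/14 = (-Q/5 + x/5) - 5/7 = -5/7 - Q/5 + x/5)
8541*t(8, 28) = 8541*(-5/7 - ⅕*8 + (⅕)*28) = 8541*(-5/7 - 8/5 + 28/5) = 8541*(23/7) = 196443/7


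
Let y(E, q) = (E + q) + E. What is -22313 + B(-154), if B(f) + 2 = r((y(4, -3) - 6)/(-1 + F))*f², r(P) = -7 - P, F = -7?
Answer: -382583/2 ≈ -1.9129e+5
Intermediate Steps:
y(E, q) = q + 2*E
B(f) = -2 - 57*f²/8 (B(f) = -2 + (-7 - ((-3 + 2*4) - 6)/(-1 - 7))*f² = -2 + (-7 - ((-3 + 8) - 6)/(-8))*f² = -2 + (-7 - (5 - 6)*(-1)/8)*f² = -2 + (-7 - (-1)*(-1)/8)*f² = -2 + (-7 - 1*⅛)*f² = -2 + (-7 - ⅛)*f² = -2 - 57*f²/8)
-22313 + B(-154) = -22313 + (-2 - 57/8*(-154)²) = -22313 + (-2 - 57/8*23716) = -22313 + (-2 - 337953/2) = -22313 - 337957/2 = -382583/2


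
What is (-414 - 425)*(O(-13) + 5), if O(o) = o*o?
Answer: -145986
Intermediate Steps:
O(o) = o²
(-414 - 425)*(O(-13) + 5) = (-414 - 425)*((-13)² + 5) = -839*(169 + 5) = -839*174 = -145986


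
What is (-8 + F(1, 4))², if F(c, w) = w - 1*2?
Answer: 36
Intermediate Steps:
F(c, w) = -2 + w (F(c, w) = w - 2 = -2 + w)
(-8 + F(1, 4))² = (-8 + (-2 + 4))² = (-8 + 2)² = (-6)² = 36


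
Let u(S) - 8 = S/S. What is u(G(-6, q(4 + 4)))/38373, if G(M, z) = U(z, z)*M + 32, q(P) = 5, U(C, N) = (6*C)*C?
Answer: 3/12791 ≈ 0.00023454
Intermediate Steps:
U(C, N) = 6*C²
G(M, z) = 32 + 6*M*z² (G(M, z) = (6*z²)*M + 32 = 6*M*z² + 32 = 32 + 6*M*z²)
u(S) = 9 (u(S) = 8 + S/S = 8 + 1 = 9)
u(G(-6, q(4 + 4)))/38373 = 9/38373 = 9*(1/38373) = 3/12791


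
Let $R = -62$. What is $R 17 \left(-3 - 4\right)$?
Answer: $7378$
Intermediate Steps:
$R 17 \left(-3 - 4\right) = - 62 \cdot 17 \left(-3 - 4\right) = - 62 \cdot 17 \left(-7\right) = \left(-62\right) \left(-119\right) = 7378$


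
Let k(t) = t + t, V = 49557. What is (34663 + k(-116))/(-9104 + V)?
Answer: 34431/40453 ≈ 0.85114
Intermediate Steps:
k(t) = 2*t
(34663 + k(-116))/(-9104 + V) = (34663 + 2*(-116))/(-9104 + 49557) = (34663 - 232)/40453 = 34431*(1/40453) = 34431/40453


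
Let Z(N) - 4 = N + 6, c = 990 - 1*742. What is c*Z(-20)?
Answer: -2480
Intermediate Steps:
c = 248 (c = 990 - 742 = 248)
Z(N) = 10 + N (Z(N) = 4 + (N + 6) = 4 + (6 + N) = 10 + N)
c*Z(-20) = 248*(10 - 20) = 248*(-10) = -2480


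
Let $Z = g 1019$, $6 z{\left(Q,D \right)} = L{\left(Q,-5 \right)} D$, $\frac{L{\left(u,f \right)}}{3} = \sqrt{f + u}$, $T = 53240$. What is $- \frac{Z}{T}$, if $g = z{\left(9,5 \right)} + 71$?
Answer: $- \frac{19361}{13310} \approx -1.4546$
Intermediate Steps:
$L{\left(u,f \right)} = 3 \sqrt{f + u}$
$z{\left(Q,D \right)} = \frac{D \sqrt{-5 + Q}}{2}$ ($z{\left(Q,D \right)} = \frac{3 \sqrt{-5 + Q} D}{6} = \frac{3 D \sqrt{-5 + Q}}{6} = \frac{D \sqrt{-5 + Q}}{2}$)
$g = 76$ ($g = \frac{1}{2} \cdot 5 \sqrt{-5 + 9} + 71 = \frac{1}{2} \cdot 5 \sqrt{4} + 71 = \frac{1}{2} \cdot 5 \cdot 2 + 71 = 5 + 71 = 76$)
$Z = 77444$ ($Z = 76 \cdot 1019 = 77444$)
$- \frac{Z}{T} = - \frac{77444}{53240} = \left(-1\right) \frac{19361}{13310} = - \frac{19361}{13310}$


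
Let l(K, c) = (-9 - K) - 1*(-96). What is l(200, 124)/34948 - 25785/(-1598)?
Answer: 450476803/27923452 ≈ 16.133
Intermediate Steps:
l(K, c) = 87 - K (l(K, c) = (-9 - K) + 96 = 87 - K)
l(200, 124)/34948 - 25785/(-1598) = (87 - 1*200)/34948 - 25785/(-1598) = (87 - 200)*(1/34948) - 25785*(-1/1598) = -113*1/34948 + 25785/1598 = -113/34948 + 25785/1598 = 450476803/27923452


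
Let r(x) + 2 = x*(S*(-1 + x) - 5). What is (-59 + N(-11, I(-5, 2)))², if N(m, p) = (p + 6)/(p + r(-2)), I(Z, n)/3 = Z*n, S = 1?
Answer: 13225/4 ≈ 3306.3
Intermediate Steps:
r(x) = -2 + x*(-6 + x) (r(x) = -2 + x*(1*(-1 + x) - 5) = -2 + x*((-1 + x) - 5) = -2 + x*(-6 + x))
I(Z, n) = 3*Z*n (I(Z, n) = 3*(Z*n) = 3*Z*n)
N(m, p) = (6 + p)/(14 + p) (N(m, p) = (p + 6)/(p + (-2 + (-2)² - 6*(-2))) = (6 + p)/(p + (-2 + 4 + 12)) = (6 + p)/(p + 14) = (6 + p)/(14 + p))
(-59 + N(-11, I(-5, 2)))² = (-59 + (6 + 3*(-5)*2)/(14 + 3*(-5)*2))² = (-59 + (6 - 30)/(14 - 30))² = (-59 - 24/(-16))² = (-59 - 1/16*(-24))² = (-59 + 3/2)² = (-115/2)² = 13225/4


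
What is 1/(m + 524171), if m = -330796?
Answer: 1/193375 ≈ 5.1713e-6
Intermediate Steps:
1/(m + 524171) = 1/(-330796 + 524171) = 1/193375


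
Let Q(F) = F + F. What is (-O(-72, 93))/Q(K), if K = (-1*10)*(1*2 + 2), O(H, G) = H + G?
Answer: 21/80 ≈ 0.26250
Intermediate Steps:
O(H, G) = G + H
K = -40 (K = -10*(2 + 2) = -10*4 = -40)
Q(F) = 2*F
(-O(-72, 93))/Q(K) = (-(93 - 72))/((2*(-40))) = -1*21/(-80) = -21*(-1/80) = 21/80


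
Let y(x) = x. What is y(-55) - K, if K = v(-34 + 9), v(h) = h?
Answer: -30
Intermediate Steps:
K = -25 (K = -34 + 9 = -25)
y(-55) - K = -55 - 1*(-25) = -55 + 25 = -30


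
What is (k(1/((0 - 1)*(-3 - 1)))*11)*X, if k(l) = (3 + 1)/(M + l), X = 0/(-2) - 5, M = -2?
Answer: 880/7 ≈ 125.71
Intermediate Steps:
X = -5 (X = 0*(-½) - 5 = 0 - 5 = -5)
k(l) = 4/(-2 + l) (k(l) = (3 + 1)/(-2 + l) = 4/(-2 + l))
(k(1/((0 - 1)*(-3 - 1)))*11)*X = ((4/(-2 + 1/((0 - 1)*(-3 - 1))))*11)*(-5) = ((4/(-2 + 1/(-1*(-4))))*11)*(-5) = ((4/(-2 + 1/4))*11)*(-5) = ((4/(-2 + ¼))*11)*(-5) = ((4/(-7/4))*11)*(-5) = ((4*(-4/7))*11)*(-5) = -16/7*11*(-5) = -176/7*(-5) = 880/7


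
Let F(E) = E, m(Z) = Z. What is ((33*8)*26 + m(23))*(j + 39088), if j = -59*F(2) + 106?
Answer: 269116412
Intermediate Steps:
j = -12 (j = -59*2 + 106 = -118 + 106 = -12)
((33*8)*26 + m(23))*(j + 39088) = ((33*8)*26 + 23)*(-12 + 39088) = (264*26 + 23)*39076 = (6864 + 23)*39076 = 6887*39076 = 269116412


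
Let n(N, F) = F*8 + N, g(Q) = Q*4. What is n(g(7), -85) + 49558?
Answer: 48906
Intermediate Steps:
g(Q) = 4*Q
n(N, F) = N + 8*F (n(N, F) = 8*F + N = N + 8*F)
n(g(7), -85) + 49558 = (4*7 + 8*(-85)) + 49558 = (28 - 680) + 49558 = -652 + 49558 = 48906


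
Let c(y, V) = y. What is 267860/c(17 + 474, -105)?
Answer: 267860/491 ≈ 545.54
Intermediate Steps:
267860/c(17 + 474, -105) = 267860/(17 + 474) = 267860/491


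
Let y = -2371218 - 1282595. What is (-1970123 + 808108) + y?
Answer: -4815828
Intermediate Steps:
y = -3653813
(-1970123 + 808108) + y = (-1970123 + 808108) - 3653813 = -1162015 - 3653813 = -4815828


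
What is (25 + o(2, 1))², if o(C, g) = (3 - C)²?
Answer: 676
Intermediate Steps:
(25 + o(2, 1))² = (25 + (-3 + 2)²)² = (25 + (-1)²)² = (25 + 1)² = 26² = 676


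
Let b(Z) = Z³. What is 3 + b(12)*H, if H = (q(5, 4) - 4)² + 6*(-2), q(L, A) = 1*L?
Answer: -19005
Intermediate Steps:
q(L, A) = L
H = -11 (H = (5 - 4)² + 6*(-2) = 1² - 12 = 1 - 12 = -11)
3 + b(12)*H = 3 + 12³*(-11) = 3 + 1728*(-11) = 3 - 19008 = -19005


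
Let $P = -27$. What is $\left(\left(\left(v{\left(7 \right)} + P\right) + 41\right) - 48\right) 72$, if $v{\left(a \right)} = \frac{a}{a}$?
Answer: $-2376$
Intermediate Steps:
$v{\left(a \right)} = 1$
$\left(\left(\left(v{\left(7 \right)} + P\right) + 41\right) - 48\right) 72 = \left(\left(\left(1 - 27\right) + 41\right) - 48\right) 72 = \left(\left(-26 + 41\right) - 48\right) 72 = \left(15 - 48\right) 72 = \left(-33\right) 72 = -2376$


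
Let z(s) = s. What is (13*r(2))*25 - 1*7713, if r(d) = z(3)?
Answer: -6738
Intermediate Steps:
r(d) = 3
(13*r(2))*25 - 1*7713 = (13*3)*25 - 1*7713 = 39*25 - 7713 = 975 - 7713 = -6738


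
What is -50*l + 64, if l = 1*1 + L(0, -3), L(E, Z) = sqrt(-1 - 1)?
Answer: 14 - 50*I*sqrt(2) ≈ 14.0 - 70.711*I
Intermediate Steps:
L(E, Z) = I*sqrt(2) (L(E, Z) = sqrt(-2) = I*sqrt(2))
l = 1 + I*sqrt(2) (l = 1*1 + I*sqrt(2) = 1 + I*sqrt(2) ≈ 1.0 + 1.4142*I)
-50*l + 64 = -50*(1 + I*sqrt(2)) + 64 = (-50 - 50*I*sqrt(2)) + 64 = 14 - 50*I*sqrt(2)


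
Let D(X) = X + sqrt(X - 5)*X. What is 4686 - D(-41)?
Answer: 4727 + 41*I*sqrt(46) ≈ 4727.0 + 278.08*I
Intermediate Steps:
D(X) = X + X*sqrt(-5 + X) (D(X) = X + sqrt(-5 + X)*X = X + X*sqrt(-5 + X))
4686 - D(-41) = 4686 - (-41)*(1 + sqrt(-5 - 41)) = 4686 - (-41)*(1 + sqrt(-46)) = 4686 - (-41)*(1 + I*sqrt(46)) = 4686 - (-41 - 41*I*sqrt(46)) = 4686 + (41 + 41*I*sqrt(46)) = 4727 + 41*I*sqrt(46)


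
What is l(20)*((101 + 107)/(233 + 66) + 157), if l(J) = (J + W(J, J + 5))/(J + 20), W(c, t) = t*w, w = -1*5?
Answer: -76167/184 ≈ -413.95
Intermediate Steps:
w = -5
W(c, t) = -5*t (W(c, t) = t*(-5) = -5*t)
l(J) = (-25 - 4*J)/(20 + J) (l(J) = (J - 5*(J + 5))/(J + 20) = (J - 5*(5 + J))/(20 + J) = (J + (-25 - 5*J))/(20 + J) = (-25 - 4*J)/(20 + J))
l(20)*((101 + 107)/(233 + 66) + 157) = ((-25 - 4*20)/(20 + 20))*((101 + 107)/(233 + 66) + 157) = ((-25 - 80)/40)*(208/299 + 157) = ((1/40)*(-105))*(208*(1/299) + 157) = -21*(16/23 + 157)/8 = -21/8*3627/23 = -76167/184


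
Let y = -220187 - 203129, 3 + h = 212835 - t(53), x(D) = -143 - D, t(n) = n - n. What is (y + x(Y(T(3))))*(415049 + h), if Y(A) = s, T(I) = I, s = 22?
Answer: -265895673761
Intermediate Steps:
t(n) = 0
Y(A) = 22
h = 212832 (h = -3 + (212835 - 1*0) = -3 + (212835 + 0) = -3 + 212835 = 212832)
y = -423316
(y + x(Y(T(3))))*(415049 + h) = (-423316 + (-143 - 1*22))*(415049 + 212832) = (-423316 + (-143 - 22))*627881 = (-423316 - 165)*627881 = -423481*627881 = -265895673761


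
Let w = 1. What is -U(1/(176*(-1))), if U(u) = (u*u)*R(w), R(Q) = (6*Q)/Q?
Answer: -3/15488 ≈ -0.00019370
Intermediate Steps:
R(Q) = 6
U(u) = 6*u² (U(u) = (u*u)*6 = u²*6 = 6*u²)
-U(1/(176*(-1))) = -6*(1/(176*(-1)))² = -6*(1/(-176))² = -6*(-1/176)² = -6/30976 = -1*3/15488 = -3/15488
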